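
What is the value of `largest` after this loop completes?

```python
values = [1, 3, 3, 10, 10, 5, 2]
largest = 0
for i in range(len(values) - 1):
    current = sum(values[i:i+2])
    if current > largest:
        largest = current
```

Max sum of 2-element window in [1, 3, 3, 10, 10, 5, 2]
`largest` takes the values: 0 → 4 → 6 → 13 → 20

Answer: 20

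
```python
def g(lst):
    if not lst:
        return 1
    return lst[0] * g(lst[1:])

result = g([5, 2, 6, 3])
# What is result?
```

Product over [5, 2, 6, 3] = 5 * 2 * 6 * 3 = 180

Answer: 180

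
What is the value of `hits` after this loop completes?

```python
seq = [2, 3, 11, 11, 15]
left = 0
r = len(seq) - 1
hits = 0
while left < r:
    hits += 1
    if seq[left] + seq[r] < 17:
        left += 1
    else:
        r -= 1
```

Steps to find pair summing to 17
`hits` takes the values: 0 → 1 → 2 → 3 → 4

Answer: 4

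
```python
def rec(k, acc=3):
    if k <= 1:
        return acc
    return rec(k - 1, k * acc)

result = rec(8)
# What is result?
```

Accumulator trace (n, acc): (8, 3) -> (7, 24) -> (6, 168) -> (5, 1008) -> (4, 5040) -> (3, 20160) -> (2, 60480) -> (1, 120960) -> return 120960

Answer: 120960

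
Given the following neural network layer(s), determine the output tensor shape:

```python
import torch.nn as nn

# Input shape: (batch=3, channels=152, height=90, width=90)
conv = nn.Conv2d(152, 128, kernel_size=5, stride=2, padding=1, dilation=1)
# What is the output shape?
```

Input: (3, 152, 90, 90) -> Output: (3, 128, 44, 44)

Answer: (3, 128, 44, 44)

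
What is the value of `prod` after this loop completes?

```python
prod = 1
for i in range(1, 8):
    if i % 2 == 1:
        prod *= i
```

Product of odd numbers 1 to 7
`prod` takes the values: 1 → 3 → 15 → 105

Answer: 105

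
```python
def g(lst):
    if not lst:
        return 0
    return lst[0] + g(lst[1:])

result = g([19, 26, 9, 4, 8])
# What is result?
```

19 + 26 + 9 + 4 + 8 + 0 = 66

Answer: 66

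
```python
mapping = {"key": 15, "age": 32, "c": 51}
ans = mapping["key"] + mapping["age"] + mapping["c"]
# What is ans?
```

Trace:
`mapping = {"key": 15, "age": 32, "c": 51}` → mapping = {'key': 15, 'age': 32, 'c': 51}
`ans = mapping["key"] + mapping["age"] + mapping["c"]` → ans = 98
So ans = 98

Answer: 98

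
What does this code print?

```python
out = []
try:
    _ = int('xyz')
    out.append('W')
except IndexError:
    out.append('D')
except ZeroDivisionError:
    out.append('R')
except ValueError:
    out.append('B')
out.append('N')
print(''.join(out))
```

Execution trace: 'B' (except ValueError) → 'N' (after the try/except). Output: BN

Answer: BN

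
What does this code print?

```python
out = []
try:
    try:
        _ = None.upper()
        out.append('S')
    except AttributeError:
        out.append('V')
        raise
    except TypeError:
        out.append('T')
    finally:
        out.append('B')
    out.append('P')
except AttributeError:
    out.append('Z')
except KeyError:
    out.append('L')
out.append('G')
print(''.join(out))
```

Execution trace: 'V' (inner except AttributeError) → 'B' (inner finally) → 'Z' (except AttributeError) → 'G' (after the try/except). Output: VBZG

Answer: VBZG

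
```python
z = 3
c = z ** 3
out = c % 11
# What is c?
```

Trace:
`z = 3` → z = 3
`c = z ** 3` → c = 27
`out = c % 11` → out = 5
So c = 27

Answer: 27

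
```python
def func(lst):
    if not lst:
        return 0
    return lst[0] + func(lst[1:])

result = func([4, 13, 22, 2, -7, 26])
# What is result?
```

4 + 13 + 22 + 2 + (-7) + 26 + 0 = 60

Answer: 60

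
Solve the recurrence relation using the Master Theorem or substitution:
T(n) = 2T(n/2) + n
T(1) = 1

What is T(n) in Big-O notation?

By Master Theorem: a=2, b=2, f(n)=n. Since log_2(2) = 1 and f(n) = Θ(n^1), Case 2 applies. T(n) = O(n log n).

Answer: O(n log n)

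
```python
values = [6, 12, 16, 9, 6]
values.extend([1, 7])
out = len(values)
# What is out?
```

Trace:
`values = [6, 12, 16, 9, 6]` → values = [6, 12, 16, 9, 6]
`values.extend([1, 7])` → values = [6, 12, 16, 9, 6, 1, 7]
`out = len(values)` → out = 7
So out = 7

Answer: 7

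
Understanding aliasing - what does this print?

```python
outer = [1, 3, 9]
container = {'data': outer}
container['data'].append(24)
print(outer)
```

Key concept: dict holds reference to list.
Step by step:
`outer = [1, 3, 9]` → outer = [1, 3, 9]
`container = {'data': outer}` → container = {'data': [1, 3, 9]}
`container['data'].append(24)` → outer = [1, 3, 9, 24]; container = {'data': [1, 3, 9, 24]}
`print(outer)` → prints [1, 3, 9, 24]

Answer: [1, 3, 9, 24]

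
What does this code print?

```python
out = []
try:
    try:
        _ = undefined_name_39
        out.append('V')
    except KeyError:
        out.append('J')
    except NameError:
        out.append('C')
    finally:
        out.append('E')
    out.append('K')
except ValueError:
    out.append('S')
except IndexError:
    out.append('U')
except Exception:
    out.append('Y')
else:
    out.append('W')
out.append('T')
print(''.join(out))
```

Execution trace: 'C' (inner except NameError) → 'E' (inner finally) → 'K' (try body, no exception) → 'W' (else) → 'T' (after the try/except). Output: CEKWT

Answer: CEKWT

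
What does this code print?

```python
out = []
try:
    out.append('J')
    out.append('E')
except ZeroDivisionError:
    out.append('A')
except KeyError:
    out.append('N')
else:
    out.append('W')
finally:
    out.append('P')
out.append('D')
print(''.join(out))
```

Execution trace: 'J' (try body) → 'E' (try body, no exception) → 'W' (else) → 'P' (finally) → 'D' (after the try/except). Output: JEWPD

Answer: JEWPD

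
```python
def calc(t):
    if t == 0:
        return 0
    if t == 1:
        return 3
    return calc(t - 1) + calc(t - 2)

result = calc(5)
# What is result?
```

Build up from base cases: calc(0)=0, calc(1)=3, calc(2)=3, calc(3)=6, calc(4)=9, calc(5)=15

Answer: 15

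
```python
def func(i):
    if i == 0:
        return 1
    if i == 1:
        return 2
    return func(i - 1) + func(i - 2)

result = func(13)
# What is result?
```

Build up from base cases: func(0)=1, func(1)=2, func(2)=3, func(3)=5, func(4)=8, func(5)=13, func(6)=21, ..., func(13)=610

Answer: 610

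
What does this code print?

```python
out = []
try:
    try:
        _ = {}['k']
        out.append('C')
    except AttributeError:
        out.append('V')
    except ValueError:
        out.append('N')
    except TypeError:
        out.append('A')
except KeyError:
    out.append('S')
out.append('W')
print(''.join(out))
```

Execution trace: 'S' (outer except KeyError) → 'W' (after the try/except). Output: SW

Answer: SW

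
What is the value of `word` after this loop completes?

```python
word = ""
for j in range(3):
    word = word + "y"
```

Repeat 'y' 3 times
`word` takes the values: "" → "y" → "yy" → "yyy"

Answer: "yyy"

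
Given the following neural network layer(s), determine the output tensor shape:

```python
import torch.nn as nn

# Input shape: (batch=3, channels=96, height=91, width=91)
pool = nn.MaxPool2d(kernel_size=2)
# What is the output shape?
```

Input: (3, 96, 91, 91) -> Output: (3, 96, 45, 45)

Answer: (3, 96, 45, 45)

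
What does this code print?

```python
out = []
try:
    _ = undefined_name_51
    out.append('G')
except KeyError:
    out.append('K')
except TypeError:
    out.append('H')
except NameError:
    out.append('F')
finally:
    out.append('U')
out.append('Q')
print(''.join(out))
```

Execution trace: 'F' (except NameError) → 'U' (finally) → 'Q' (after the try/except). Output: FUQ

Answer: FUQ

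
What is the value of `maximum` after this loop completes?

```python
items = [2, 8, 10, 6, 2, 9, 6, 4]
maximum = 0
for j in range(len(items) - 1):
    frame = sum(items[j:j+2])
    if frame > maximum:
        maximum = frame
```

Max sum of 2-element window in [2, 8, 10, 6, 2, 9, 6, 4]
`maximum` takes the values: 0 → 10 → 18

Answer: 18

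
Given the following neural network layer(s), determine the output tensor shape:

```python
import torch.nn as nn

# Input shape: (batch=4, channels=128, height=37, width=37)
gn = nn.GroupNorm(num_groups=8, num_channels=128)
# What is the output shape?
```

Input: (4, 128, 37, 37) -> Output: (4, 128, 37, 37)

Answer: (4, 128, 37, 37)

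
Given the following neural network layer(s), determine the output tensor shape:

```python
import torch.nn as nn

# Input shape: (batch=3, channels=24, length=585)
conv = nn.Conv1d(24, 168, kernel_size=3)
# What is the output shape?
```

Input: (3, 24, 585) -> Output: (3, 168, 583)

Answer: (3, 168, 583)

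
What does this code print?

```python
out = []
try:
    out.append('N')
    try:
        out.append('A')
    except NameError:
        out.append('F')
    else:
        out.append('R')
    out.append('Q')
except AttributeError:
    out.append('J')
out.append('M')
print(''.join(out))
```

Execution trace: 'N' (try body) → 'A' (inner try body, no exception) → 'R' (inner else) → 'Q' (try body, no exception) → 'M' (after the try/except). Output: NARQM

Answer: NARQM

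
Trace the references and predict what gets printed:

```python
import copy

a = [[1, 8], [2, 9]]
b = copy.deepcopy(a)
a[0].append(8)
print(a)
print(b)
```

Key concept: deep copy is fully independent.
Step by step:
`a = [[1, 8], [2, 9]]` → a = [[1, 8], [2, 9]]
`b = copy.deepcopy(a)` → b = [[1, 8], [2, 9]]
`a[0].append(8)` → a = [[1, 8, 8], [2, 9]]
`print(a)` → prints [[1, 8, 8], [2, 9]]
`print(b)` → prints [[1, 8], [2, 9]]

Answer:
[[1, 8, 8], [2, 9]]
[[1, 8], [2, 9]]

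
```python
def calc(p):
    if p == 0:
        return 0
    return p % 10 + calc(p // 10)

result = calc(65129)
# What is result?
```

Sum of digits of 65129: 9 + 2 + 1 + 5 + 6 = 23

Answer: 23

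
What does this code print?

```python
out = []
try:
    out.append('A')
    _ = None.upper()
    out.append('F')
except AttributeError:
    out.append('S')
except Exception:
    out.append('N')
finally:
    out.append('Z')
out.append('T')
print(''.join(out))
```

Execution trace: 'A' (try body) → 'S' (except AttributeError) → 'Z' (finally) → 'T' (after the try/except). Output: ASZT

Answer: ASZT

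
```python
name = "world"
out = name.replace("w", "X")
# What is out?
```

Trace:
`name = "world"` → name = 'world'
`out = name.replace("w", "X")` → out = 'Xorld'
So out = 'Xorld'

Answer: 'Xorld'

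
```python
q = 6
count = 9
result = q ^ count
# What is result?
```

Trace:
`q = 6` → q = 6
`count = 9` → count = 9
`result = q ^ count` → result = 15
So result = 15

Answer: 15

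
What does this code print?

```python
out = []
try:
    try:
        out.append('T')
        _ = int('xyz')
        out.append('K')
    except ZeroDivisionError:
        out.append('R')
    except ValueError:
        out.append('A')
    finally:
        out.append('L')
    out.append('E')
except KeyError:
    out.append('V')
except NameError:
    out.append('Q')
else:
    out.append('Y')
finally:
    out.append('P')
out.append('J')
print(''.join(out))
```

Execution trace: 'T' (inner try body) → 'A' (inner except ValueError) → 'L' (inner finally) → 'E' (try body, no exception) → 'Y' (else) → 'P' (finally) → 'J' (after the try/except). Output: TALEYPJ

Answer: TALEYPJ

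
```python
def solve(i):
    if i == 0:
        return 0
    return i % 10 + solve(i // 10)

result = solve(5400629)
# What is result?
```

Sum of digits of 5400629: 9 + 2 + 6 + 0 + 0 + 4 + 5 = 26

Answer: 26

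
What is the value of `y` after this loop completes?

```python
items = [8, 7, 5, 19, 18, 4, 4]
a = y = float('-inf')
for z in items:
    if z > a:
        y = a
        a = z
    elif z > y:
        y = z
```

Second largest (with repeats) in [8, 7, 5, 19, 18, 4, 4]
`y` takes the values: -inf → 7 → 8 → 18

Answer: 18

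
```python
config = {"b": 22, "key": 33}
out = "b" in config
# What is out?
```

Trace:
`config = {"b": 22, "key": 33}` → config = {'b': 22, 'key': 33}
`out = "b" in config` → out = True
So out = True

Answer: True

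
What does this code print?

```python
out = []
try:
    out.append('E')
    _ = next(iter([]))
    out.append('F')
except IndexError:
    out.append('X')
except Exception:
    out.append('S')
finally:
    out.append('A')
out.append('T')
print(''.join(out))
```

Execution trace: 'E' (try body) → 'S' (except Exception) → 'A' (finally) → 'T' (after the try/except). Output: ESAT

Answer: ESAT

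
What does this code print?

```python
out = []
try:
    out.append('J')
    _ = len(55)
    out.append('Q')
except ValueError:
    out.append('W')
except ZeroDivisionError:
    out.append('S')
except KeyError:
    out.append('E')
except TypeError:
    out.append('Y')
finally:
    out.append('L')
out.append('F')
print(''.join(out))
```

Execution trace: 'J' (try body) → 'Y' (except TypeError) → 'L' (finally) → 'F' (after the try/except). Output: JYLF

Answer: JYLF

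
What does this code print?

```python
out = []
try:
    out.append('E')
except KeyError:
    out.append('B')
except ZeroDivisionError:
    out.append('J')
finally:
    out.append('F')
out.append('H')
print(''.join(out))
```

Execution trace: 'E' (try body, no exception) → 'F' (finally) → 'H' (after the try/except). Output: EFH

Answer: EFH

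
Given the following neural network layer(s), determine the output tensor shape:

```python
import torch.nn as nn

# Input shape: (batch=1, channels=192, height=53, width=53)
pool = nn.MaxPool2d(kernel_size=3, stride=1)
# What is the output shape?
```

Input: (1, 192, 53, 53) -> Output: (1, 192, 51, 51)

Answer: (1, 192, 51, 51)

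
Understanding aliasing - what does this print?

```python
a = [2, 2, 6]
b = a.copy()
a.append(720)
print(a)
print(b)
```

Key concept: list.copy() creates independent copy.
Step by step:
`a = [2, 2, 6]` → a = [2, 2, 6]
`b = a.copy()` → b = [2, 2, 6]
`a.append(720)` → a = [2, 2, 6, 720]
`print(a)` → prints [2, 2, 6, 720]
`print(b)` → prints [2, 2, 6]

Answer:
[2, 2, 6, 720]
[2, 2, 6]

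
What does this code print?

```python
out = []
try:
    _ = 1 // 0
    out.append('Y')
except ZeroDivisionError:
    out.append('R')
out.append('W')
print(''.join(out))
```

Execution trace: 'R' (except ZeroDivisionError) → 'W' (after the try/except). Output: RW

Answer: RW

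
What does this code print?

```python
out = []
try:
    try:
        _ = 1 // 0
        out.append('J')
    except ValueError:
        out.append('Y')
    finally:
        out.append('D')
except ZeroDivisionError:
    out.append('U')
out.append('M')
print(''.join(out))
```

Execution trace: 'D' (inner finally) → 'U' (outer except ZeroDivisionError) → 'M' (after the try/except). Output: DUM

Answer: DUM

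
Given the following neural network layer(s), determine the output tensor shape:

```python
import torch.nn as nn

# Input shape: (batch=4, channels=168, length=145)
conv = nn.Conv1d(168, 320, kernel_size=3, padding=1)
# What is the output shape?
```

Input: (4, 168, 145) -> Output: (4, 320, 145)

Answer: (4, 320, 145)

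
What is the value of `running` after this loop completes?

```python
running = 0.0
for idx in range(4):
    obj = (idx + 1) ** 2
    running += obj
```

Sum of squared losses 1² + 2² + ... + 4²
`running` takes the values: 0.0 → 1.0 → 5.0 → 14.0 → 30.0

Answer: 30.0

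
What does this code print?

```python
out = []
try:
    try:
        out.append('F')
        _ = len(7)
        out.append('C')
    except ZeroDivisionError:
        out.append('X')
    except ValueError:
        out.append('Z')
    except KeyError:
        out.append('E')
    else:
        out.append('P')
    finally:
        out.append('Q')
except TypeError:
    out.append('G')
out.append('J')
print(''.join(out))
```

Execution trace: 'F' (try body) → 'Q' (finally) → 'G' (outer except TypeError) → 'J' (after the try/except). Output: FQGJ

Answer: FQGJ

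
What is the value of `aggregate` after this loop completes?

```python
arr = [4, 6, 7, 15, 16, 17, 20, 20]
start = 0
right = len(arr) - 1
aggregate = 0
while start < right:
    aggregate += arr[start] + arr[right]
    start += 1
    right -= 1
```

Sum of pairs from ends
`aggregate` takes the values: 0 → 24 → 50 → 74 → 105

Answer: 105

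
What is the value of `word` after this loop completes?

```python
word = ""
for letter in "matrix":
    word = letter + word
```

Reverse 'matrix'
`word` takes the values: "" → "m" → "am" → "tam" → "rtam" → "irtam" → "xirtam"

Answer: "xirtam"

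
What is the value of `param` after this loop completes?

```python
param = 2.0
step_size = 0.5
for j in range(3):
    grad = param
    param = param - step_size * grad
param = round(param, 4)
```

Gradient descent: w = 2.0 * (1 - 0.5)^3
`param` takes the values: 2.0 → 1.0 → 0.5 → 0.25

Answer: 0.25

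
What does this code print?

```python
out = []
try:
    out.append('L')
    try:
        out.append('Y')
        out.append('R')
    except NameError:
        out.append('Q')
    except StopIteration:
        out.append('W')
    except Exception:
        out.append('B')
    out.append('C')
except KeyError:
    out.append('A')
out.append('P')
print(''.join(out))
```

Execution trace: 'L' (try body) → 'Y' (inner try body) → 'R' (inner try body, no exception) → 'C' (try body, no exception) → 'P' (after the try/except). Output: LYRCP

Answer: LYRCP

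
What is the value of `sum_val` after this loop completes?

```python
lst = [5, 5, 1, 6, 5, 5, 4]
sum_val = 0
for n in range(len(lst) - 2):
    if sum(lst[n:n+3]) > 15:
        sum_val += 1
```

Count windows with sum > 15
`sum_val` takes the values: 0 → 1

Answer: 1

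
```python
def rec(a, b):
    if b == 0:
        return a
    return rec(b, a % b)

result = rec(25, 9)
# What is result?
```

rec(25, 9) -> rec(9, 7) -> rec(7, 2) -> rec(2, 1) -> rec(1, 0) -> 1

Answer: 1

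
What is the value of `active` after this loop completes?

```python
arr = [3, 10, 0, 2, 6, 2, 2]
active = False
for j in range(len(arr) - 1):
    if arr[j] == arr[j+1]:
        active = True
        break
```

Check consecutive duplicates in [3, 10, 0, 2, 6, 2, 2]
`active` takes the values: False → True

Answer: True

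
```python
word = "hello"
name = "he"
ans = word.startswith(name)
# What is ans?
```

Trace:
`word = "hello"` → word = 'hello'
`name = "he"` → name = 'he'
`ans = word.startswith(name)` → ans = True
So ans = True

Answer: True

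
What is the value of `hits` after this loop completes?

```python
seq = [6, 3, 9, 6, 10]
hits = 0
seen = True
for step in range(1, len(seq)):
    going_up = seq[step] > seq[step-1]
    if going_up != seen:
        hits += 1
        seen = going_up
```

Count direction changes in [6, 3, 9, 6, 10]
`hits` takes the values: 0 → 1 → 2 → 3 → 4

Answer: 4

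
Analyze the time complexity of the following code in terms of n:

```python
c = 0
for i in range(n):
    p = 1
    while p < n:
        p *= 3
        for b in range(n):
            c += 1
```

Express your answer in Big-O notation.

Each loop level contributes: n × log n × n. Multiplying the contributions gives O(n^2 log n).

Answer: O(n^2 log n)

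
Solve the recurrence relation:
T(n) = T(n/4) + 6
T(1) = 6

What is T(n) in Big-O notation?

Each step divides n by 4 and adds 6. After log_4(n) steps we reach T(1)=6. So T(n) = 6·log_4(n) + 6 = O(log n).

Answer: O(log n)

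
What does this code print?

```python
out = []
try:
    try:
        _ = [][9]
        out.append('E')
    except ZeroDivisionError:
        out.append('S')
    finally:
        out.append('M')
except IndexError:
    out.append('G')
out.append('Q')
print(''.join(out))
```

Execution trace: 'M' (finally) → 'G' (outer except IndexError) → 'Q' (after the try/except). Output: MGQ

Answer: MGQ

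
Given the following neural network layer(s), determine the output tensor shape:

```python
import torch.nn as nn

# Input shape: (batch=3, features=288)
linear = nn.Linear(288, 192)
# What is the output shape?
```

Input: (3, 288) -> Output: (3, 192)

Answer: (3, 192)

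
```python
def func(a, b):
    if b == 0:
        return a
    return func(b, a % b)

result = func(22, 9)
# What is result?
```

func(22, 9) -> func(9, 4) -> func(4, 1) -> func(1, 0) -> 1

Answer: 1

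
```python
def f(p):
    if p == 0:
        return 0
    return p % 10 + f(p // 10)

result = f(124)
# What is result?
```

Sum of digits of 124: 4 + 2 + 1 = 7

Answer: 7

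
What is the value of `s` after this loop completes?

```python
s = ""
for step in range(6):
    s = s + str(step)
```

Concatenate digits 0 to 5
`s` takes the values: "" → "0" → "01" → "012" → "0123" → "01234" → "012345"

Answer: "012345"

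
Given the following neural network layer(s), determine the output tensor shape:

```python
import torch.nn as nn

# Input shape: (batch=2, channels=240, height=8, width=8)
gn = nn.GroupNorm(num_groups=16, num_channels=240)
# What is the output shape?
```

Input: (2, 240, 8, 8) -> Output: (2, 240, 8, 8)

Answer: (2, 240, 8, 8)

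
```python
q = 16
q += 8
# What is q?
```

Trace:
`q = 16` → q = 16
`q += 8` → q = 24
So q = 24

Answer: 24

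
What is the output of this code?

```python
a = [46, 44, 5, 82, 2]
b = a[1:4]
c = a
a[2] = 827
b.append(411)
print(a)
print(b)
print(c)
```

Key concept: slice vs alias.
Step by step:
`a = [46, 44, 5, 82, 2]` → a = [46, 44, 5, 82, 2]
`b = a[1:4]` → b = [44, 5, 82]
`c = a` → c = [46, 44, 5, 82, 2] (same object as a)
`a[2] = 827` → a = [46, 44, 827, 82, 2] (same object as c); c = [46, 44, 827, 82, 2] (same object as a)
`b.append(411)` → b = [44, 5, 82, 411]
`print(a)` → prints [46, 44, 827, 82, 2]
`print(b)` → prints [44, 5, 82, 411]
`print(c)` → prints [46, 44, 827, 82, 2]

Answer:
[46, 44, 827, 82, 2]
[44, 5, 82, 411]
[46, 44, 827, 82, 2]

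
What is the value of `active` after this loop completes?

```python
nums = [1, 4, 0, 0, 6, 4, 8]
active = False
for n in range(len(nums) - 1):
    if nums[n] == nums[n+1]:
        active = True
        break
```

Check consecutive duplicates in [1, 4, 0, 0, 6, 4, 8]
`active` takes the values: False → True

Answer: True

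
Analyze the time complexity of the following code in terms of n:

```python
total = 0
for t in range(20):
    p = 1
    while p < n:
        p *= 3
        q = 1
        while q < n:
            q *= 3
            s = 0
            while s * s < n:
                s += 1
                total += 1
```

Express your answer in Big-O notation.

Each loop level contributes: 1 × log n × log n × √n. Multiplying the contributions gives O(√n log² n).

Answer: O(√n log² n)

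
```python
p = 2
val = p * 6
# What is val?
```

Trace:
`p = 2` → p = 2
`val = p * 6` → val = 12
So val = 12

Answer: 12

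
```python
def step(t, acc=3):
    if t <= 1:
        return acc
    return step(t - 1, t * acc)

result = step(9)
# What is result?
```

Accumulator trace (n, acc): (9, 3) -> (8, 27) -> (7, 216) -> (6, 1512) -> (5, 9072) -> (4, 45360) -> (3, 181440) -> (2, 544320) -> (1, 1088640) -> return 1088640

Answer: 1088640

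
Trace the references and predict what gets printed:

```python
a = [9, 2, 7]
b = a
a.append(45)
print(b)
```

Key concept: basic list aliasing.
Step by step:
`a = [9, 2, 7]` → a = [9, 2, 7]
`b = a` → b = [9, 2, 7] (same object as a)
`a.append(45)` → a = [9, 2, 7, 45] (same object as b); b = [9, 2, 7, 45] (same object as a)
`print(b)` → prints [9, 2, 7, 45]

Answer: [9, 2, 7, 45]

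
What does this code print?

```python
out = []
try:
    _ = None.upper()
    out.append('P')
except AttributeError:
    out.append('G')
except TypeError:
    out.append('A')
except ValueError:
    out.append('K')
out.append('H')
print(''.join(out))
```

Execution trace: 'G' (except AttributeError) → 'H' (after the try/except). Output: GH

Answer: GH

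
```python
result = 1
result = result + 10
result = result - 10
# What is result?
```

Trace:
`result = 1` → result = 1
`result = result + 10` → result = 11
`result = result - 10` → result = 1
So result = 1

Answer: 1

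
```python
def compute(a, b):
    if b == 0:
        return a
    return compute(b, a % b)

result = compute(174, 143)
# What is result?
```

compute(174, 143) -> compute(143, 31) -> compute(31, 19) -> compute(19, 12) -> compute(12, 7) -> compute(7, 5) -> compute(5, 2) -> compute(2, 1) -> compute(1, 0) -> 1

Answer: 1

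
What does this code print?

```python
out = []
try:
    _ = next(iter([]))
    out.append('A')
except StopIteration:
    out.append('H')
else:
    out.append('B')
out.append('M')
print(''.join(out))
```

Execution trace: 'H' (except StopIteration) → 'M' (after the try/except). Output: HM

Answer: HM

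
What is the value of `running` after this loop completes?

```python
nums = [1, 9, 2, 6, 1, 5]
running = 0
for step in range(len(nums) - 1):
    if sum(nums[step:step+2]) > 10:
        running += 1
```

Count windows with sum > 10
`running` takes the values: 0 → 1

Answer: 1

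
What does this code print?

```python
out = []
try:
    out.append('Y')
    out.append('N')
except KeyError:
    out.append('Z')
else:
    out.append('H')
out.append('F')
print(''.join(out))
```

Execution trace: 'Y' (try body) → 'N' (try body, no exception) → 'H' (else) → 'F' (after the try/except). Output: YNHF

Answer: YNHF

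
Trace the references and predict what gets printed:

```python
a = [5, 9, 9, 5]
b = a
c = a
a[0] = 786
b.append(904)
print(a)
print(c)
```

Key concept: multiple aliases.
Step by step:
`a = [5, 9, 9, 5]` → a = [5, 9, 9, 5]
`b = a` → b = [5, 9, 9, 5] (same object as a)
`c = a` → c = [5, 9, 9, 5] (same object as a, b)
`a[0] = 786` → a = [786, 9, 9, 5] (same object as b, c); b = [786, 9, 9, 5] (same object as a, c); c = [786, 9, 9, 5] (same object as a, b)
`b.append(904)` → a = [786, 9, 9, 5, 904] (same object as b, c); b = [786, 9, 9, 5, 904] (same object as a, c); c = [786, 9, 9, 5, 904] (same object as a, b)
`print(a)` → prints [786, 9, 9, 5, 904]
`print(c)` → prints [786, 9, 9, 5, 904]

Answer:
[786, 9, 9, 5, 904]
[786, 9, 9, 5, 904]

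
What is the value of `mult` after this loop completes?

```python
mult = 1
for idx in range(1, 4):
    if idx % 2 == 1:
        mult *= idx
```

Product of odd numbers 1 to 3
`mult` takes the values: 1 → 3

Answer: 3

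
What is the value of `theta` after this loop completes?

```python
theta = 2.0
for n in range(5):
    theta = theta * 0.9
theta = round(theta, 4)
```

Exponential decay: 2.0 * 0.9^5
`theta` takes the values: 2.0 → 1.8 → 1.62 → 1.458 → 1.3122 → 1.18098 → 1.181

Answer: 1.181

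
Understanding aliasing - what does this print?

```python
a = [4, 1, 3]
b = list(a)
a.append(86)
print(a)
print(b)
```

Key concept: list() constructor creates copy.
Step by step:
`a = [4, 1, 3]` → a = [4, 1, 3]
`b = list(a)` → b = [4, 1, 3]
`a.append(86)` → a = [4, 1, 3, 86]
`print(a)` → prints [4, 1, 3, 86]
`print(b)` → prints [4, 1, 3]

Answer:
[4, 1, 3, 86]
[4, 1, 3]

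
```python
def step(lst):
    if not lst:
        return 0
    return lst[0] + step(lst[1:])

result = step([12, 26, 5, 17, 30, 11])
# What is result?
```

12 + 26 + 5 + 17 + 30 + 11 + 0 = 101

Answer: 101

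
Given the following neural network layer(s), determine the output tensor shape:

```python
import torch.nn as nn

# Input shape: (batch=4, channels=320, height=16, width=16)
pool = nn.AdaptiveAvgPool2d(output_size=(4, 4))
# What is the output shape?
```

Input: (4, 320, 16, 16) -> Output: (4, 320, 4, 4)

Answer: (4, 320, 4, 4)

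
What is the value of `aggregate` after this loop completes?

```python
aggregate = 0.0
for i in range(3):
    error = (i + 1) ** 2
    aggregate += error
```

Sum of squared losses 1² + 2² + ... + 3²
`aggregate` takes the values: 0.0 → 1.0 → 5.0 → 14.0

Answer: 14.0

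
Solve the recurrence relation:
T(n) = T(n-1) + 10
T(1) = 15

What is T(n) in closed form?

Unrolling: T(n) = T(1) + 10·(n-1) = 15 + 10(n-1) = 10n + 5.

Answer: T(n) = 10n + 5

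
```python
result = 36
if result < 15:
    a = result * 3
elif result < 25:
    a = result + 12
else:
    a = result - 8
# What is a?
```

Trace:
`result = 36` → result = 36
`if result < 15: ...` → result < 15 is False, result < 25 is False, take else branch → a = 28
So a = 28

Answer: 28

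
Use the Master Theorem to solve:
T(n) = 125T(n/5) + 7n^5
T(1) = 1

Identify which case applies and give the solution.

a=125, b=5, f(n)=7n^5. log_5(125) = 3. Since c=5 > 3 and the regularity condition holds (125(n/5)^5 = (125/5^5)n^5 with 125/5^5 < 1), Case 3 applies: T(n) = Θ(f(n)) = O(n^5).

Answer: O(n^5) - Case 3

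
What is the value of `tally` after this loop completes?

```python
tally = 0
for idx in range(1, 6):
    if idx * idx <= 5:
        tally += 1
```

Count numbers where idx² ≤ 5
`tally` takes the values: 0 → 1 → 2

Answer: 2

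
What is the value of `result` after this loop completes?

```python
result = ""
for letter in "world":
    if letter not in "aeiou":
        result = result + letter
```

Remove vowels from 'world'
`result` takes the values: "" → "w" → "wr" → "wrl" → "wrld"

Answer: "wrld"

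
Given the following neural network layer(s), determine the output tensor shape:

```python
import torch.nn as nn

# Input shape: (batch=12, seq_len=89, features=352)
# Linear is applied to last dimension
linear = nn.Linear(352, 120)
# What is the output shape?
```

Input: (12, 89, 352) -> Output: (12, 89, 120)

Answer: (12, 89, 120)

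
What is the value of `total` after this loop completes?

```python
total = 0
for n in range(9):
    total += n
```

Sum of 0 to 8 = 36
`total` takes the values: 0 → 1 → 3 → 6 → 10 → 15 → 21 → 28 → 36

Answer: 36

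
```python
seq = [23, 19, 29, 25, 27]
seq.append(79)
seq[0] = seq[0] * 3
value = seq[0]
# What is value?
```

Trace:
`seq = [23, 19, 29, 25, 27]` → seq = [23, 19, 29, 25, 27]
`seq.append(79)` → seq = [23, 19, 29, 25, 27, 79]
`seq[0] = seq[0] * 3` → seq = [69, 19, 29, 25, 27, 79]
`value = seq[0]` → value = 69
So value = 69

Answer: 69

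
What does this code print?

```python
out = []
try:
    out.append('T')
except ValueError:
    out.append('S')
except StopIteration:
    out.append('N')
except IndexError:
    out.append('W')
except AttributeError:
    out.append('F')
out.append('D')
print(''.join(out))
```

Execution trace: 'T' (try body, no exception) → 'D' (after the try/except). Output: TD

Answer: TD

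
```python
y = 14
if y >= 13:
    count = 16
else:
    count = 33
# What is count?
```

Trace:
`y = 14` → y = 14
`if y >= 13: ...` → y >= 13 is True → count = 16
So count = 16

Answer: 16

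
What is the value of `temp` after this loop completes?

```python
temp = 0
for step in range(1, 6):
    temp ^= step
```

XOR of 1 to 5
`temp` takes the values: 0 → 1 → 3 → 0 → 4 → 1

Answer: 1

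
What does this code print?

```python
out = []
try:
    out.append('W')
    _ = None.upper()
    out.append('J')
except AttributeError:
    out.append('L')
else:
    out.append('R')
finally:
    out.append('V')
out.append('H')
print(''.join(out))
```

Execution trace: 'W' (try body) → 'L' (except AttributeError) → 'V' (finally) → 'H' (after the try/except). Output: WLVH

Answer: WLVH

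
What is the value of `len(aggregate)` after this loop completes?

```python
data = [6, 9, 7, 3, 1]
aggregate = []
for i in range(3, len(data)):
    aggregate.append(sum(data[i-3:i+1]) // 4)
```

Number of 4-element averages
`aggregate` takes the values: [] → [6] → [6, 5]
So `len(aggregate)` = 2

Answer: 2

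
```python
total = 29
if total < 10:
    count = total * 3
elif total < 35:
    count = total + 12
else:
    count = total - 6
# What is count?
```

Trace:
`total = 29` → total = 29
`if total < 10: ...` → total < 10 is False, total < 35 is True → count = 41
So count = 41

Answer: 41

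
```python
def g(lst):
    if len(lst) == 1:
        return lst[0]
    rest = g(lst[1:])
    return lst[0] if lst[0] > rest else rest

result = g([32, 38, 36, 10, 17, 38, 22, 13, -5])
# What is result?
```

Recursive max over [32, 38, 36, 10, 17, 38, 22, 13, -5] = 38

Answer: 38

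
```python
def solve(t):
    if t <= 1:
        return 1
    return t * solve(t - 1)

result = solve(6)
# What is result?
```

solve(6) = 6 * 5 * 4 * 3 * 2 * 1 = 720

Answer: 720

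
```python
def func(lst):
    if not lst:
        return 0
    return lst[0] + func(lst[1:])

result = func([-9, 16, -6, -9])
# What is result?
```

(-9) + 16 + (-6) + (-9) + 0 = -8

Answer: -8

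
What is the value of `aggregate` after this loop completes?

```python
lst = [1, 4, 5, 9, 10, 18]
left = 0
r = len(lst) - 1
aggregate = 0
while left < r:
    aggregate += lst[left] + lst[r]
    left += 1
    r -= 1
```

Sum of pairs from ends
`aggregate` takes the values: 0 → 19 → 33 → 47

Answer: 47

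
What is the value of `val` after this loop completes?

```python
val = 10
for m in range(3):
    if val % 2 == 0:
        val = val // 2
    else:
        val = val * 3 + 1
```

Collatz-style transformation from 10
`val` takes the values: 10 → 5 → 16 → 8

Answer: 8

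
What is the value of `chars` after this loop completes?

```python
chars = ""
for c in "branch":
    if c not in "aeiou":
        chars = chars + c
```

Remove vowels from 'branch'
`chars` takes the values: "" → "b" → "br" → "brn" → "brnc" → "brnch"

Answer: "brnch"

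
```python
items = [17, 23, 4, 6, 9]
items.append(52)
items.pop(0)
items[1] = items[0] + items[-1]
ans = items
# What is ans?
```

Trace:
`items = [17, 23, 4, 6, 9]` → items = [17, 23, 4, 6, 9]
`items.append(52)` → items = [17, 23, 4, 6, 9, 52]
`items.pop(0)` → items = [23, 4, 6, 9, 52]
`items[1] = items[0] + items[-1]` → items = [23, 75, 6, 9, 52]
`ans = items` → ans = [23, 75, 6, 9, 52]
So ans = [23, 75, 6, 9, 52]

Answer: [23, 75, 6, 9, 52]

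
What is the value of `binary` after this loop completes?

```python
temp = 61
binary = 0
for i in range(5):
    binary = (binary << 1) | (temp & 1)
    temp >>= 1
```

Reverse lowest 5 bits of 61
`binary` takes the values: 0 → 1 → 2 → 5 → 11 → 23

Answer: 23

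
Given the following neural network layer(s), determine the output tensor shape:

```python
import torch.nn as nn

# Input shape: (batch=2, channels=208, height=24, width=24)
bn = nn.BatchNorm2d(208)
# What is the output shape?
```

Input: (2, 208, 24, 24) -> Output: (2, 208, 24, 24)

Answer: (2, 208, 24, 24)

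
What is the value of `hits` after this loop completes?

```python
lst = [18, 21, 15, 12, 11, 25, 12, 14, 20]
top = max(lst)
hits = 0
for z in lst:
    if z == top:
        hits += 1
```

Count of max value 25 in [18, 21, 15, 12, 11, 25, 12, 14, 20]
`hits` takes the values: 0 → 1

Answer: 1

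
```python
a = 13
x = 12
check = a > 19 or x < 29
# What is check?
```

Trace:
`a = 13` → a = 13
`x = 12` → x = 12
`check = a > 19 or x < 29` → check = True
So check = True

Answer: True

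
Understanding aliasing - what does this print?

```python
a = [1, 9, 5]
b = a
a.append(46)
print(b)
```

Key concept: basic list aliasing.
Step by step:
`a = [1, 9, 5]` → a = [1, 9, 5]
`b = a` → b = [1, 9, 5] (same object as a)
`a.append(46)` → a = [1, 9, 5, 46] (same object as b); b = [1, 9, 5, 46] (same object as a)
`print(b)` → prints [1, 9, 5, 46]

Answer: [1, 9, 5, 46]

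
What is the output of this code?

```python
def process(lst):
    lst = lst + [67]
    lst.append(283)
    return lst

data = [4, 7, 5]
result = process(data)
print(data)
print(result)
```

Key concept: rebinding parameter vs mutation.
Step by step:
`data = [4, 7, 5]` → data = [4, 7, 5]
`result = process(data)` → result = [4, 7, 5, 67, 283]
`print(data)` → prints [4, 7, 5]
`print(result)` → prints [4, 7, 5, 67, 283]

Answer:
[4, 7, 5]
[4, 7, 5, 67, 283]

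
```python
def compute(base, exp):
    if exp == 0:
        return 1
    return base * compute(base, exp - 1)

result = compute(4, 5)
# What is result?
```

compute(4, 5) = 4 * 4 * 4 * 4 * 4 = 1024

Answer: 1024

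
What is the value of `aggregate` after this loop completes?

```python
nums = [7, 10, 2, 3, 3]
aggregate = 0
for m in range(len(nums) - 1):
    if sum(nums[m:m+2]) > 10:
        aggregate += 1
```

Count windows with sum > 10
`aggregate` takes the values: 0 → 1 → 2

Answer: 2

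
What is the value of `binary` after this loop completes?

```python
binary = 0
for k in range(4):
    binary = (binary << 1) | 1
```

Build 4 consecutive 1-bits: 0b1111
`binary` takes the values: 0 → 1 → 3 → 7 → 15

Answer: 15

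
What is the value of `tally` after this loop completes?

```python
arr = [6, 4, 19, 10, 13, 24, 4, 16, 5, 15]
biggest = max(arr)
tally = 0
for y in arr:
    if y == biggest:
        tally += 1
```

Count of max value 24 in [6, 4, 19, 10, 13, 24, 4, 16, 5, 15]
`tally` takes the values: 0 → 1

Answer: 1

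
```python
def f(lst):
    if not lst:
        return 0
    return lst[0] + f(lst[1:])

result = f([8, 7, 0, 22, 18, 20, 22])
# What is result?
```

8 + 7 + 0 + 22 + 18 + 20 + 22 + 0 = 97

Answer: 97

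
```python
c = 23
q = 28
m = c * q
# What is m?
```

Trace:
`c = 23` → c = 23
`q = 28` → q = 28
`m = c * q` → m = 644
So m = 644

Answer: 644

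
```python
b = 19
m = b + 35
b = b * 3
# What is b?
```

Trace:
`b = 19` → b = 19
`m = b + 35` → m = 54
`b = b * 3` → b = 57
So b = 57

Answer: 57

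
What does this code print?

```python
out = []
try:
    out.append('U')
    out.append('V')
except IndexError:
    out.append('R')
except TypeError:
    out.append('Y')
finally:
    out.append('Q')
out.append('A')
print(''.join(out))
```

Execution trace: 'U' (try body) → 'V' (try body, no exception) → 'Q' (finally) → 'A' (after the try/except). Output: UVQA

Answer: UVQA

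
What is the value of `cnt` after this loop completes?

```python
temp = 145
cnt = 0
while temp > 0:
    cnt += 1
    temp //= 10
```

Count digits by repeated division by 10
`cnt` takes the values: 0 → 1 → 2 → 3

Answer: 3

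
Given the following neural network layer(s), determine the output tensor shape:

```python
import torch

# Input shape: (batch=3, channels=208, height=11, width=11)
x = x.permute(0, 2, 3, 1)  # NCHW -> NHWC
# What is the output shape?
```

Input: (3, 208, 11, 11) -> Output: (3, 11, 11, 208)

Answer: (3, 11, 11, 208)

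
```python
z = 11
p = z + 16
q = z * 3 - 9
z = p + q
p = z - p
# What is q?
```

Trace:
`z = 11` → z = 11
`p = z + 16` → p = 27
`q = z * 3 - 9` → q = 24
`z = p + q` → z = 51
`p = z - p` → p = 24
So q = 24

Answer: 24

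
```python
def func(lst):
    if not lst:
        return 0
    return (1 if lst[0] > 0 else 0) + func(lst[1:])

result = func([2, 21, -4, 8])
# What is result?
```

Count of positive elements in [2, 21, -4, 8] = 3

Answer: 3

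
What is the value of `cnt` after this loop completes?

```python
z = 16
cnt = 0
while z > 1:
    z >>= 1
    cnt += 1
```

Count right shifts until 1
`cnt` takes the values: 0 → 1 → 2 → 3 → 4

Answer: 4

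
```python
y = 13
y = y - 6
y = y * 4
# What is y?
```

Trace:
`y = 13` → y = 13
`y = y - 6` → y = 7
`y = y * 4` → y = 28
So y = 28

Answer: 28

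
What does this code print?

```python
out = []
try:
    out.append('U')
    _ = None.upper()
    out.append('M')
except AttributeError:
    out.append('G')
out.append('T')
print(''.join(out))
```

Execution trace: 'U' (try body) → 'G' (except AttributeError) → 'T' (after the try/except). Output: UGT

Answer: UGT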